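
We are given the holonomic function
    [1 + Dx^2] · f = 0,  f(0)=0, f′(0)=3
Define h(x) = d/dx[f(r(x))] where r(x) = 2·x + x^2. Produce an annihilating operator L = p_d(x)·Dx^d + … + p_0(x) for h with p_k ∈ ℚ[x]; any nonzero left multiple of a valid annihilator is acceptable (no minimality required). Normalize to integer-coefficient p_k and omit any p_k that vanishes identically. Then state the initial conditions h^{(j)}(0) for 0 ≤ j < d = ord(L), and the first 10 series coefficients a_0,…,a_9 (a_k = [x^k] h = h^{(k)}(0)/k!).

L = (7 + 16·x + 24·x^2 + 16·x^3 + 4·x^4) + (-3 - 3·x)·Dx + (1 + 2·x + x^2)·Dx^2  (order 2).
h: a_k = 6, 6, -12, -24, -11, 9, 202/15, 88/15, -551/420, -81/28, …
ICs: h(0) = 6, h′(0) = 6.

f: a_k = 0, 3, 0, -1/2, 0, 1/40, 0, -1/1680, 0, 1/120960, …
L₀ from L_f via x↦r, Dx↦r'^{-1}Dx.
Derive L from L₀ (diff closure).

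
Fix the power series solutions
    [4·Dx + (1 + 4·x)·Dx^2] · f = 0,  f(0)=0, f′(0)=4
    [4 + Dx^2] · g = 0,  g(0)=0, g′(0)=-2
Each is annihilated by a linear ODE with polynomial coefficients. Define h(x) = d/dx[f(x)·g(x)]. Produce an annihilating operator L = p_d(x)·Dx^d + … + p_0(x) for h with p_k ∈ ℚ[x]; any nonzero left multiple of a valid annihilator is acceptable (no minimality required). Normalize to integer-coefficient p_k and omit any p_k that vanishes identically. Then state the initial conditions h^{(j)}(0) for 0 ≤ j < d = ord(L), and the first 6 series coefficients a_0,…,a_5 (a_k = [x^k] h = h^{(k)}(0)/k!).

L = (-832 - 992·x - 5568·x^2 - 12288·x^3 - 2048·x^4 + 24576·x^5 + 16384·x^6) + (-264 - 1568·x - 2560·x^2 + 10240·x^4 + 8192·x^5)·Dx + (-220 - 368·x - 1760·x^2 - 3072·x^3 + 2048·x^4 + 12288·x^5 + 8192·x^6)·Dx^2 + (-66 - 392·x - 640·x^2 + 2560·x^4 + 2048·x^5)·Dx^3 + (-3 - 30·x - 92·x^2 + 640·x^4 + 1536·x^5 + 1024·x^6)·Dx^4  (order 4).
h: a_k = 0, -16, 48, -448/3, 1760/3, -6880/3, …
ICs: h(0) = 0, h′(0) = -16, h′′(0) = 96, h′′′(0) = -896.

f: a_k = 0, 4, -8, 64/3, -64, 1024/5, …
g: a_k = 0, -2, 0, 4/3, 0, -4/15, …
L₀ := L_f ⊗_s L_g (sym. prod.), ord ≤ 4.
h=h₀': d/dx-closure on L₀ ⇒ L.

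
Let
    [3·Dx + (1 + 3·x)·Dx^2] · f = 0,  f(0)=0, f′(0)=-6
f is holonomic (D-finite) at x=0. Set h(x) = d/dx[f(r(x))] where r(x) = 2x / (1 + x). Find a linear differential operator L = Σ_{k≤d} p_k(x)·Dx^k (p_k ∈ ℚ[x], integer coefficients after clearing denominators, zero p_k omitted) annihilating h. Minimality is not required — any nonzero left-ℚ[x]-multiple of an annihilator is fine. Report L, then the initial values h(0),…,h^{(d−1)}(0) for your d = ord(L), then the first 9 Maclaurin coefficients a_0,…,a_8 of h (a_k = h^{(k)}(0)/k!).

f: a_k = 0, -6, 9, -18, 81/2, -486/5, 243, -4374/7, 6561/4, …
Substitute x→r, Dx→(1/r')Dx; clear ⇒ L₀.
h=h₀': d/dx-closure on L₀ ⇒ L.
L = (8 + 14·x) + (1 + 8·x + 7·x^2)·Dx  (order 1).
h: a_k = -12, 96, -684, 4800, -33612, 235296, -1647084, 11529600, -80707212, …
ICs: h(0) = -12.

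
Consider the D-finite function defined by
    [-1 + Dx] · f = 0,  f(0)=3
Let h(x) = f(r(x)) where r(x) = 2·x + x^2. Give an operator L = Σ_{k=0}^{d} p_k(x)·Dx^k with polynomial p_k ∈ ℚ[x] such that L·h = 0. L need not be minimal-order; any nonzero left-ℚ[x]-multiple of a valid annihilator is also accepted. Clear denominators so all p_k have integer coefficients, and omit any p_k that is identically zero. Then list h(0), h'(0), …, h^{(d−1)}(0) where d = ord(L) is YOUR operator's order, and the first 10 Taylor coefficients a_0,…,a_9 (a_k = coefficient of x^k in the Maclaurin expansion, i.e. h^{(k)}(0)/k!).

L = (-2 - 2·x) + Dx  (order 1).
h: a_k = 3, 6, 9, 10, 19/2, 39/5, 173/30, 407/105, 135/56, 5281/3780, …
ICs: h(0) = 3.

f: a_k = 3, 3, 3/2, 1/2, 1/8, 1/40, 1/240, 1/1680, 1/13440, 1/120960, …
h₀=f(r): pull back L_f along r ⇒ L₀.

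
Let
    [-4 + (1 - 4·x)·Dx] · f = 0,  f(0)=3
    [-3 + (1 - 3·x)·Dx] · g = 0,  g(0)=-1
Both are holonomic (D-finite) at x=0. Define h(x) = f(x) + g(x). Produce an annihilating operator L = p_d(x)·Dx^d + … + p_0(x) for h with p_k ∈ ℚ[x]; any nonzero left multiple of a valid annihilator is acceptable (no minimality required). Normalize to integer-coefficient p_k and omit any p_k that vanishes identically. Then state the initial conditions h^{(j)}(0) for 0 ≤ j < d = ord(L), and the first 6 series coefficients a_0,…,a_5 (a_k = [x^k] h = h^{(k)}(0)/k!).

L = -24 + (14 - 48·x)·Dx + (-1 + 7·x - 12·x^2)·Dx^2  (order 2).
h: a_k = 2, 9, 39, 165, 687, 2829, …
ICs: h(0) = 2, h′(0) = 9.

f: a_k = 3, 12, 48, 192, 768, 3072, …
g: a_k = -1, -3, -9, -27, -81, -243, …
f+g: L₀ = lclm(L_f,L_g), ord ≤ 1+1.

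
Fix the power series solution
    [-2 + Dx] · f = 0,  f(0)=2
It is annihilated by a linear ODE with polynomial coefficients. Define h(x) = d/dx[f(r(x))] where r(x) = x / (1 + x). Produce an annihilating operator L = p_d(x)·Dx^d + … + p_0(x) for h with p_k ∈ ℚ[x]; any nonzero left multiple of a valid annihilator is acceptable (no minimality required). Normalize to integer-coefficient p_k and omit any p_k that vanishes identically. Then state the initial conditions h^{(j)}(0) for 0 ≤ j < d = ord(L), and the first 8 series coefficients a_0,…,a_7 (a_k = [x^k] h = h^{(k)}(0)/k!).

L = -2·x + (-1 - 2·x - x^2)·Dx  (order 1).
h: a_k = 4, 0, -4, 16/3, -4, 16/15, 20/9, -512/105, …
ICs: h(0) = 4.

f: a_k = 2, 4, 4, 8/3, 4/3, 8/15, 8/45, 16/315, …
L₀ from L_f via x↦r, Dx↦r'^{-1}Dx.
Derive L from L₀ (diff closure).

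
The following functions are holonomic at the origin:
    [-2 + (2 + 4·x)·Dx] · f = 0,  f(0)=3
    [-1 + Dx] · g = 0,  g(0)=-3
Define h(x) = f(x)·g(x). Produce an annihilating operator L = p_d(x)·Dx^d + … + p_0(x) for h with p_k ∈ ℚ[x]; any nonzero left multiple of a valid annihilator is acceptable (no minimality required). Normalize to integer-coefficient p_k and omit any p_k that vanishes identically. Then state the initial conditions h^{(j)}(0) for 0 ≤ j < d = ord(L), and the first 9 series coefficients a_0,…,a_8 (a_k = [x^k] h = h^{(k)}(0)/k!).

f: a_k = 3, 3, -3/2, 3/2, -15/8, 21/8, -63/16, 99/16, -1287/128, …
g: a_k = -3, -3, -3/2, -1/2, -1/8, -1/40, -1/240, -1/1680, -1/13440, …
h₀=f·g: eliminate ⇒ L₀, order ≤ 1·1.
L = (-2 - 2·x) + (1 + 2·x)·Dx  (order 1).
h: a_k = -9, -18, -9, -6, 3/2, -21/5, 61/10, -347/35, 4591/280, …
ICs: h(0) = -9.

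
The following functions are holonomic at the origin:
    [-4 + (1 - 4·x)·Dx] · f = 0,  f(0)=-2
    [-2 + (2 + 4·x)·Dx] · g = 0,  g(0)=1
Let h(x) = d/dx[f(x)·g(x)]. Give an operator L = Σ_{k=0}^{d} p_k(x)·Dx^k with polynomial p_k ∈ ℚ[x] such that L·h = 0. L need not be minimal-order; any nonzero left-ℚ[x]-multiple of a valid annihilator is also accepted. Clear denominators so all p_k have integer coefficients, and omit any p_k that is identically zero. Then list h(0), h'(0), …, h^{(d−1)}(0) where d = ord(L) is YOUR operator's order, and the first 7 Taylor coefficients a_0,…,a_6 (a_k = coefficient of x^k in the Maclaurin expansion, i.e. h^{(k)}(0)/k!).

f: a_k = -2, -8, -32, -128, -512, -2048, -8192, …
g: a_k = 1, 1, -1/2, 1/2, -5/8, 7/8, -21/16, …
Sym-product of L_f,L_g gives L₀ (≤ ord 1).
h=h₀': d/dx-closure on L₀ ⇒ L.
L = (39 + 120·x + 48·x^2) + (-5 + 6·x + 48·x^2 + 32·x^3)·Dx  (order 1).
h: a_k = -10, -78, -471, -2507, -50175/4, -240777/4, -2247483/8, …
ICs: h(0) = -10.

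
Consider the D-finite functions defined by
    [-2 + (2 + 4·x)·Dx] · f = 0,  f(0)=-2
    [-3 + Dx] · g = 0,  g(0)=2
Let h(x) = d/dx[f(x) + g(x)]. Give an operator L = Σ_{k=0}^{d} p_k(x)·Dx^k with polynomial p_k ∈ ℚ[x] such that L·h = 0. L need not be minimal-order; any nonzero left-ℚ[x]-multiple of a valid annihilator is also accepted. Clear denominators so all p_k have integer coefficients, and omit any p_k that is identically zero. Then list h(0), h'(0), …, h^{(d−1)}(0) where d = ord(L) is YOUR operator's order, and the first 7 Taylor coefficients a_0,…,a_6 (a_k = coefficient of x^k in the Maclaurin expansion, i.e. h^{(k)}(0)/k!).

f: a_k = -2, -2, 1, -1, 5/4, -7/4, 21/8, …
g: a_k = 2, 6, 9, 9, 27/4, 81/20, 81/40, …
f+g: L₀ = lclm(L_f,L_g), ord ≤ 1+1.
h₀' ⇒ L via d/dx closure of L₀.
L = (-9 - 9·x) + (-3 - 18·x - 18·x^2)·Dx + (2 + 7·x + 6·x^2)·Dx^2  (order 2).
h: a_k = 4, 20, 24, 32, 23/2, 279/10, -114/5, …
ICs: h(0) = 4, h′(0) = 20.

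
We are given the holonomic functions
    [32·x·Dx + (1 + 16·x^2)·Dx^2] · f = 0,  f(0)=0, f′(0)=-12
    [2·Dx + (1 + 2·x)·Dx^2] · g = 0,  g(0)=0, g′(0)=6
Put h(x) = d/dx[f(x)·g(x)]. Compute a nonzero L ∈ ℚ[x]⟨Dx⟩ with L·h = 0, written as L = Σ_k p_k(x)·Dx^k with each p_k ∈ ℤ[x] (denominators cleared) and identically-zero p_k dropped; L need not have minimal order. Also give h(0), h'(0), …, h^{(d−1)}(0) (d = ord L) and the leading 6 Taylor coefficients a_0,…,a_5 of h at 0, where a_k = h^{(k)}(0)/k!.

f: a_k = 0, -12, 0, 64, 0, -3072/5, …
g: a_k = 0, 6, -6, 8, -12, 96/5, …
h₀=f·g: eliminate ⇒ L₀, order ≤ 2·2.
h=h₀': d/dx-closure on L₀ ⇒ L.
L = (2304 + 8960·x + 114688·x^2 + 552960·x^3 + 983040·x^4 + 851968·x^5 + 1048576·x^7) + (1032 + 14720·x + 111872·x^2 + 616448·x^3 + 1884160·x^4 + 3047424·x^5 + 2293760·x^6 + 1572864·x^7 + 3670016·x^8)·Dx + (72 + 2512·x + 19968·x^2 + 99072·x^3 + 393216·x^4 + 1019904·x^5 + 1572864·x^6 + 1376256·x^7 + 1572864·x^8 + 2097152·x^9)·Dx^2 + (17 + 132·x + 964·x^2 + 4864·x^3 + 18432·x^4 + 55296·x^5 + 129024·x^6 + 196608·x^7 + 196608·x^8 + 262144·x^9 + 262144·x^10)·Dx^3  (order 3).
h: a_k = 0, -144, 216, 1152, -1200, -102144/5, …
ICs: h(0) = 0, h′(0) = -144, h′′(0) = 432.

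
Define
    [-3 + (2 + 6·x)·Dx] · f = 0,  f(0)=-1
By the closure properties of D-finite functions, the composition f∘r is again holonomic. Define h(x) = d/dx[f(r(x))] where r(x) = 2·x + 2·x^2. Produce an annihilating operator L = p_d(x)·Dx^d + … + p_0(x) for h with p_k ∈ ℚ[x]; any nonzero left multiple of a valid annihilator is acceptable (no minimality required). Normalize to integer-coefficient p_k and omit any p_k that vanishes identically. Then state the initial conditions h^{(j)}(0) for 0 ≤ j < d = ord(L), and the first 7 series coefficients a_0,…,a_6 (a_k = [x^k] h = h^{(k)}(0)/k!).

f: a_k = -1, -3/2, 9/8, -27/16, 405/128, -1701/256, 15309/1024, …
L₀ from L_f via x↦r, Dx↦r'^{-1}Dx.
h=h₀': d/dx-closure on L₀ ⇒ L.
L = -1 + (-1 - 8·x - 18·x^2 - 12·x^3)·Dx  (order 1).
h: a_k = -3, 3, -27/2, 117/2, -2025/8, 8829/8, -77679/16, …
ICs: h(0) = -3.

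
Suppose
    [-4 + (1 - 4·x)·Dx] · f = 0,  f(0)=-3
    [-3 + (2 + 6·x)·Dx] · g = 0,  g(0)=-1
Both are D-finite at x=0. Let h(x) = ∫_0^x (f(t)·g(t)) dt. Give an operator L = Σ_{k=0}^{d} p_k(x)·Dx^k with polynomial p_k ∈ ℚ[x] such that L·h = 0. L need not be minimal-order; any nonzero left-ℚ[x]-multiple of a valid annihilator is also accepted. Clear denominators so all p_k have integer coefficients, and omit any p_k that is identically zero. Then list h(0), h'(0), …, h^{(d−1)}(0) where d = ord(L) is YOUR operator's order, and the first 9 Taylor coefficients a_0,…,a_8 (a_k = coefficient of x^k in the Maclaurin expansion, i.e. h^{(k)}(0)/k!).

L = (11 + 12·x)·Dx + (-2 + 2·x + 24·x^2)·Dx^2  (order 2).
h: a_k = 0, 3, 33/4, 167/8, 4089/64, 129633/640, 347389/512, 2375535/1024, 133246473/16384, …
ICs: h(0) = 0, h′(0) = 3.

f: a_k = -3, -12, -48, -192, -768, -3072, -12288, -49152, -196608, …
g: a_k = -1, -3/2, 9/8, -27/16, 405/128, -1701/256, 15309/1024, -72171/2048, 2814669/32768, …
h₀=f·g: eliminate ⇒ L₀, order ≤ 1·1.
∫: right-multiply L₀ by Dx.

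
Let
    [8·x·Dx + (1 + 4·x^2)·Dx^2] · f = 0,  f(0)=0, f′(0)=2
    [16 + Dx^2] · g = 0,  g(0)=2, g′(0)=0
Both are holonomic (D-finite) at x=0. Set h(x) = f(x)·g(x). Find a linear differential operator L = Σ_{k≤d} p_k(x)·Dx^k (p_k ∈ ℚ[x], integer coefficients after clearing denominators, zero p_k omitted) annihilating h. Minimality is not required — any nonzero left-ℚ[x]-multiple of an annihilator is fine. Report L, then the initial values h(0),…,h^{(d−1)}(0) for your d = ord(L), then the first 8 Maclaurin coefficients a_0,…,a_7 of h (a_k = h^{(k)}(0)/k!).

L = (2560 + 29696·x^2 + 118784·x^4 + 262144·x^6 + 262144·x^8) + (1536·x + 14336·x^3 + 49152·x^5 + 65536·x^7)·Dx + (240 + 3008·x^2 + 13824·x^4 + 32768·x^6 + 32768·x^8)·Dx^2 + (96·x + 896·x^3 + 3072·x^5 + 4096·x^7)·Dx^3 + (5 + 72·x^2 + 400·x^4 + 1024·x^6 + 1024·x^8)·Dx^4  (order 4).
h: a_k = 0, 4, 0, -112/3, 0, 1472/15, 0, -68864/315, …
ICs: h(0) = 0, h′(0) = 4, h′′(0) = 0, h′′′(0) = -224.

f: a_k = 0, 2, 0, -8/3, 0, 32/5, 0, -128/7, …
g: a_k = 2, 0, -16, 0, 64/3, 0, -512/45, 0, …
L₀ := L_f ⊗_s L_g (sym. prod.), ord ≤ 4.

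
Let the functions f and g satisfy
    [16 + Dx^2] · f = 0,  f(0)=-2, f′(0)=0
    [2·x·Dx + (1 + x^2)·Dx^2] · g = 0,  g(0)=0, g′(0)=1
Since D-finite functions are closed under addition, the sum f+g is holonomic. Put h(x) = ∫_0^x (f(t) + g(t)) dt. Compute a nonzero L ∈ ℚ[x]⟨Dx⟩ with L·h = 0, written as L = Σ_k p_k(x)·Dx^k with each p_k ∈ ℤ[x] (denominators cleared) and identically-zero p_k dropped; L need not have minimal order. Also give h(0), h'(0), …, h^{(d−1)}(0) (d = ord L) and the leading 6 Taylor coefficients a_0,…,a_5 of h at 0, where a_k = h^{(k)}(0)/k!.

L = (64·x + 704·x^3 + 256·x^5)·Dx^2 + (112 + 416·x^2 + 432·x^4 + 128·x^6)·Dx^3 + (4·x + 44·x^3 + 16·x^5)·Dx^4 + (7 + 26·x^2 + 27·x^4 + 8·x^6)·Dx^5  (order 5).
h: a_k = 0, -2, 1/2, 16/3, -1/12, -64/15, …
ICs: h(0) = 0, h′(0) = -2, h′′(0) = 1, h′′′(0) = 32, h′′′′(0) = -2.

f: a_k = -2, 0, 16, 0, -64/3, 0, …
g: a_k = 0, 1, 0, -1/3, 0, 1/5, …
f+g: L₀ = lclm(L_f,L_g), ord ≤ 2+2.
h=∫h₀ ⇒ L = L₀·Dx.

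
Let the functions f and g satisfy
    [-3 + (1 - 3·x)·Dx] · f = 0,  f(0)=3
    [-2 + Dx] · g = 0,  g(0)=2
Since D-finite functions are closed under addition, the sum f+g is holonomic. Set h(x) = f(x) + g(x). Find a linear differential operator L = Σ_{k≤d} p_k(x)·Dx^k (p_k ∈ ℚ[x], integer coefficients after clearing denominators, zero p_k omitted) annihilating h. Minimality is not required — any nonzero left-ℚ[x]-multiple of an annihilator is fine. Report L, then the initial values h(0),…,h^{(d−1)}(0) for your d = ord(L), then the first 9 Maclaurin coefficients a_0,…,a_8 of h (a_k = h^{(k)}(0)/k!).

L = (-24 - 36·x) + (14 + 24·x - 36·x^2)·Dx + (-1 - 3·x + 18·x^2)·Dx^2  (order 2).
h: a_k = 5, 13, 31, 251/3, 733/3, 10943/15, 98423/45, 2066731/315, 6200149/315, …
ICs: h(0) = 5, h′(0) = 13.

f: a_k = 3, 9, 27, 81, 243, 729, 2187, 6561, 19683, …
g: a_k = 2, 4, 4, 8/3, 4/3, 8/15, 8/45, 16/315, 4/315, …
Sum ⇒ L₀ = lclm(L_f,L_g) in ℚ(x)⟨Dx⟩.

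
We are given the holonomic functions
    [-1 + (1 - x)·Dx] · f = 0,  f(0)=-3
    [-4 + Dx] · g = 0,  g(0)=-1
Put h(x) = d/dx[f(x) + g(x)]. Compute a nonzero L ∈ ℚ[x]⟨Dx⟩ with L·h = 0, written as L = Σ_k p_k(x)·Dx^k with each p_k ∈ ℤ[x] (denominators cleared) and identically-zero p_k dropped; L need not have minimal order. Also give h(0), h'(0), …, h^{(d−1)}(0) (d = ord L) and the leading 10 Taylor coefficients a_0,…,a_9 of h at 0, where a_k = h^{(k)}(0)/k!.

L = (-4 + 16·x) + (5 - 16·x + 8·x^2)·Dx + (-1 + 3·x - 2·x^2)·Dx^2  (order 2).
h: a_k = -7, -22, -41, -164/3, -173/3, -782/15, -1969/45, -11656/315, -10553/315, -93242/2835, …
ICs: h(0) = -7, h′(0) = -22.

f: a_k = -3, -3, -3, -3, -3, -3, -3, -3, -3, -3, …
g: a_k = -1, -4, -8, -32/3, -32/3, -128/15, -256/45, -1024/315, -512/315, -2048/2835, …
h₀=f+g: left-lcm gives L₀, ord ≤ 2.
h₀' ⇒ L via d/dx closure of L₀.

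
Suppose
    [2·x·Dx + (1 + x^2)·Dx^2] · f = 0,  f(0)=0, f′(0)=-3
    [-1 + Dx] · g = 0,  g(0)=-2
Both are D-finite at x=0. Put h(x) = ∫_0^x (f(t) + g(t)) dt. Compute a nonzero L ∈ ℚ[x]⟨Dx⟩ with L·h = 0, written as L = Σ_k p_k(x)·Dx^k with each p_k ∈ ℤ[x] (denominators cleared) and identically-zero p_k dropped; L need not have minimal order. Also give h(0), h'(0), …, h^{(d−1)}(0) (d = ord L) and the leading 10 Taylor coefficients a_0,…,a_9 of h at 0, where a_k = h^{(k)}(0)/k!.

L = (2 - 4·x - 2·x^2)·Dx^2 + (-3 + 3·x + x^2 - x^3)·Dx^3 + (1 + x + x^2 + x^3)·Dx^4  (order 4).
h: a_k = 0, -2, -5/2, -1/3, 1/6, -1/60, -37/360, -1/2520, 1079/20160, -1/181440, …
ICs: h(0) = 0, h′(0) = -2, h′′(0) = -5, h′′′(0) = -2.

f: a_k = 0, -3, 0, 1, 0, -3/5, 0, 3/7, 0, -1/3, …
g: a_k = -2, -2, -1, -1/3, -1/12, -1/60, -1/360, -1/2520, -1/20160, -1/181440, …
L₀ := lclm(L_f,L_g); ord L₀ ≤ 2+1.
h=∫h₀ ⇒ L = L₀·Dx.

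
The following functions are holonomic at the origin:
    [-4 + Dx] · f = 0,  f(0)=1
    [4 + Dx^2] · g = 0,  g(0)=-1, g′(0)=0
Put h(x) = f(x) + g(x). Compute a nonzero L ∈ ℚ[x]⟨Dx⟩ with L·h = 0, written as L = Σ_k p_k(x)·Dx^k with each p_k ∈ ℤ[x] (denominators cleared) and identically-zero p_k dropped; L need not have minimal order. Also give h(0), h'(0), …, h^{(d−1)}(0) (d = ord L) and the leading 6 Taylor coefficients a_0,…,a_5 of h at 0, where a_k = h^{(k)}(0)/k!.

L = -16 + 4·Dx - 4·Dx^2 + Dx^3  (order 3).
h: a_k = 0, 4, 10, 32/3, 10, 128/15, …
ICs: h(0) = 0, h′(0) = 4, h′′(0) = 20.

f: a_k = 1, 4, 8, 32/3, 32/3, 128/15, …
g: a_k = -1, 0, 2, 0, -2/3, 0, …
Weyl lclm of L_f,L_g ⇒ L₀ (ord ≤ 3).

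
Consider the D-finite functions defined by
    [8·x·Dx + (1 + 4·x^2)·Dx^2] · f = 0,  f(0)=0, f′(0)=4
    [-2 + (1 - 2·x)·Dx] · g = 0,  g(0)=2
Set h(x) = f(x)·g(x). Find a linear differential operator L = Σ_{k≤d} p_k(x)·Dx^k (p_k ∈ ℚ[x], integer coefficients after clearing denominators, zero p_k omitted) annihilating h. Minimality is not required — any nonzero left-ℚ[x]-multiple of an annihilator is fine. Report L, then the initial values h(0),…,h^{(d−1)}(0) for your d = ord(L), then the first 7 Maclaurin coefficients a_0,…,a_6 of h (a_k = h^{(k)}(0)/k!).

L = 16·x + (4 - 8·x + 32·x^2)·Dx + (-1 + 2·x - 4·x^2 + 8·x^3)·Dx^2  (order 2).
h: a_k = 0, 8, 16, 64/3, 128/3, 1664/15, 3328/15, …
ICs: h(0) = 0, h′(0) = 8.

f: a_k = 0, 4, 0, -16/3, 0, 64/5, 0, …
g: a_k = 2, 4, 8, 16, 32, 64, 128, …
Sym-product of L_f,L_g gives L₀ (≤ ord 2).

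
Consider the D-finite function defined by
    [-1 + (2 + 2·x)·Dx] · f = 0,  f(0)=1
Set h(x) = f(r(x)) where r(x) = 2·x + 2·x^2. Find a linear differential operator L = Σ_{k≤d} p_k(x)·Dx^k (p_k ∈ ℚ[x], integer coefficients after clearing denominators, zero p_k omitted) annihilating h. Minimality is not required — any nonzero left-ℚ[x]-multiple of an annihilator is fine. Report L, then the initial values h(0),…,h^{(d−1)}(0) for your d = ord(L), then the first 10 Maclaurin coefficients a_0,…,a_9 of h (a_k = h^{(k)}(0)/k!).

f: a_k = 1, 1/2, -1/8, 1/16, -5/128, 7/256, -21/1024, 33/2048, -429/32768, 715/65536, …
Change of var in L_f (x↦r) gives L₀.
L = (-1 - 2·x) + (1 + 2·x + 2·x^2)·Dx  (order 1).
h: a_k = 1, 1, 1/2, -1/2, 3/8, -1/8, -3/16, 7/16, -61/128, 27/128, …
ICs: h(0) = 1.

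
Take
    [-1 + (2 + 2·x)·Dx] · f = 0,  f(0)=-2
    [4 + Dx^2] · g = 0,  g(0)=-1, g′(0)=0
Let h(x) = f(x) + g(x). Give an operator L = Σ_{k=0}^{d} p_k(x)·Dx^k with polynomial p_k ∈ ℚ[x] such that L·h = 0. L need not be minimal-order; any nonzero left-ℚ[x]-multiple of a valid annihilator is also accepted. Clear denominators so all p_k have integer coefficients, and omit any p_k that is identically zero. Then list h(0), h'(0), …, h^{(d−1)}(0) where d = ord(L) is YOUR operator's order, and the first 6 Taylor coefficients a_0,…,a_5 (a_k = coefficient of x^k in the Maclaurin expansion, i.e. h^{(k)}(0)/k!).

L = (-76 - 128·x - 64·x^2) + (120 + 376·x + 384·x^2 + 128·x^3)·Dx + (-19 - 32·x - 16·x^2)·Dx^2 + (30 + 94·x + 96·x^2 + 32·x^3)·Dx^3  (order 3).
h: a_k = -3, -1, 9/4, -1/8, -113/192, -7/128, …
ICs: h(0) = -3, h′(0) = -1, h′′(0) = 9/2.

f: a_k = -2, -1, 1/4, -1/8, 5/64, -7/128, …
g: a_k = -1, 0, 2, 0, -2/3, 0, …
h₀=f+g: left-lcm gives L₀, ord ≤ 3.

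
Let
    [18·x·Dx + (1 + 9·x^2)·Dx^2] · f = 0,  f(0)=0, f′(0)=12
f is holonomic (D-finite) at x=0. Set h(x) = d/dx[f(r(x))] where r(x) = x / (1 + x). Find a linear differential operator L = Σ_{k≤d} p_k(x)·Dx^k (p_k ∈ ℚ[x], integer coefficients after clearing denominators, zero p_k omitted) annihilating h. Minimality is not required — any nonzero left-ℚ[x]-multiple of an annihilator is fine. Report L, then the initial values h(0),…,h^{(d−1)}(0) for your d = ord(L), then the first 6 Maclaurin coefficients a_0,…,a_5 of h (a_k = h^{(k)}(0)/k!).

f: a_k = 0, 12, 0, -36, 0, 972/5, …
f∘r: x↦r, Dx↦Dx/r' in L_f ⇒ L₀.
Derive L from L₀ (diff closure).
L = (2 + 20·x) + (1 + 2·x + 10·x^2)·Dx  (order 1).
h: a_k = 12, -24, -72, 384, -48, -3744, …
ICs: h(0) = 12.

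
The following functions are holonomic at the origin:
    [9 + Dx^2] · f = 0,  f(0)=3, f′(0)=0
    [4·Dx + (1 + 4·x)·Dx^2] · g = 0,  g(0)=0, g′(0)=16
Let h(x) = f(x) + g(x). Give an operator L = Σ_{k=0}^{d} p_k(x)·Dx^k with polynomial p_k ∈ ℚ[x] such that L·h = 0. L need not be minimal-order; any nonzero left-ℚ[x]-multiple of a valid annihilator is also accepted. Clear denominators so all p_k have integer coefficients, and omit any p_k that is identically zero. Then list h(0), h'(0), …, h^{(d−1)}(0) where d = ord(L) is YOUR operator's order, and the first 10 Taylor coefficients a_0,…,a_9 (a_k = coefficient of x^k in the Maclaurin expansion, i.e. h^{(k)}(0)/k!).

f: a_k = 3, 0, -27/2, 0, 81/8, 0, -243/80, 0, 2187/4480, 0, …
g: a_k = 0, 16, -32, 256/3, -256, 4096/5, -8192/3, 65536/7, -32768, 1048576/9, …
f+g: L₀ = lclm(L_f,L_g), ord ≤ 2+2.
L = (3780 + 2592·x + 5184·x^2)·Dx + (369 + 2124·x + 3888·x^2 + 5184·x^3)·Dx^2 + (420 + 288·x + 576·x^2)·Dx^3 + (41 + 236·x + 432·x^2 + 576·x^3)·Dx^4  (order 4).
h: a_k = 3, 16, -91/2, 256/3, -1967/8, 4096/5, -656089/240, 65536/7, -146798453/4480, 1048576/9, …
ICs: h(0) = 3, h′(0) = 16, h′′(0) = -91, h′′′(0) = 512.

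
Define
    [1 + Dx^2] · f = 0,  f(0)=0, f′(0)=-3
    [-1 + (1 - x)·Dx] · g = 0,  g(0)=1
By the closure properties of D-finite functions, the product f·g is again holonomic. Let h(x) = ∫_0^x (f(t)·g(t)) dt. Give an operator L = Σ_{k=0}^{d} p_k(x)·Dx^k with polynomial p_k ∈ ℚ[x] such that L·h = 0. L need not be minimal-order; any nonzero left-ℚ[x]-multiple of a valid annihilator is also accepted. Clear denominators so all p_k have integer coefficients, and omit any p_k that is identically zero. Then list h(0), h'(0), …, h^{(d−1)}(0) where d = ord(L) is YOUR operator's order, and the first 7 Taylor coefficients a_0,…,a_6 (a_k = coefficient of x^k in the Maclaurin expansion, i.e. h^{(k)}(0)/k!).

f: a_k = 0, -3, 0, 1/2, 0, -1/40, 0, …
g: a_k = 1, 1, 1, 1, 1, 1, 1, …
f·g: L₀ = L_f ⊗_s L_g, ord ≤ 2·1.
∫: right-multiply L₀ by Dx.
L = (-1 + x)·Dx + 2·Dx^2 + (-1 + x)·Dx^3  (order 3).
h: a_k = 0, 0, -3/2, -1, -5/8, -1/2, -101/240, …
ICs: h(0) = 0, h′(0) = 0, h′′(0) = -3.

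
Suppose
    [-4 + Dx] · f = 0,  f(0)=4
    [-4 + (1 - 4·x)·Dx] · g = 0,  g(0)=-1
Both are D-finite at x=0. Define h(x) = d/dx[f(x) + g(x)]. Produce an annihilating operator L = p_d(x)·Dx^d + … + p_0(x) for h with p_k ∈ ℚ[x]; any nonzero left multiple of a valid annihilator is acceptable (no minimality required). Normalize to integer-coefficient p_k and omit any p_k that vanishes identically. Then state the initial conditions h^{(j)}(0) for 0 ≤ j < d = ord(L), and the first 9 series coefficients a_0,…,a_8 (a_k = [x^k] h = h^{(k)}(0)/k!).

L = (64 + 128·x) + (-20 - 32·x + 64·x^2)·Dx + (1 - 16·x^2)·Dx^2  (order 2).
h: a_k = 12, 32, -64, -2560/3, -14848/3, -366592/15, -5156864/45, -165134336/315, -743170048/315, …
ICs: h(0) = 12, h′(0) = 32.

f: a_k = 4, 16, 32, 128/3, 128/3, 512/15, 1024/45, 4096/315, 2048/315, …
g: a_k = -1, -4, -16, -64, -256, -1024, -4096, -16384, -65536, …
L₀ := lclm(L_f,L_g); ord L₀ ≤ 1+1.
h₀' ⇒ L via d/dx closure of L₀.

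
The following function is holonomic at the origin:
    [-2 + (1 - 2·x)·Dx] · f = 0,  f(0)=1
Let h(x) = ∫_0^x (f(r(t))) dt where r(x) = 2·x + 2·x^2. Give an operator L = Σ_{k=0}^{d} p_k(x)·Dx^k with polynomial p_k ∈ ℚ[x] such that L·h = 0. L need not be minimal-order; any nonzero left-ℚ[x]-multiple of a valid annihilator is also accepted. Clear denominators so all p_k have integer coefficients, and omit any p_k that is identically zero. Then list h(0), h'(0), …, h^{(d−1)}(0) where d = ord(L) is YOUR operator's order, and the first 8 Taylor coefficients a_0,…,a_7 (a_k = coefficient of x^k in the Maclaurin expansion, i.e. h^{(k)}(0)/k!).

L = (4 + 8·x)·Dx + (-1 + 4·x + 4·x^2)·Dx^2  (order 2).
h: a_k = 0, 1, 2, 20/3, 24, 464/5, 1120/3, 10816/7, …
ICs: h(0) = 0, h′(0) = 1.

f: a_k = 1, 2, 4, 8, 16, 32, 64, 128, …
L₀ from L_f via x↦r, Dx↦r'^{-1}Dx.
Integrate: L := L₀·Dx.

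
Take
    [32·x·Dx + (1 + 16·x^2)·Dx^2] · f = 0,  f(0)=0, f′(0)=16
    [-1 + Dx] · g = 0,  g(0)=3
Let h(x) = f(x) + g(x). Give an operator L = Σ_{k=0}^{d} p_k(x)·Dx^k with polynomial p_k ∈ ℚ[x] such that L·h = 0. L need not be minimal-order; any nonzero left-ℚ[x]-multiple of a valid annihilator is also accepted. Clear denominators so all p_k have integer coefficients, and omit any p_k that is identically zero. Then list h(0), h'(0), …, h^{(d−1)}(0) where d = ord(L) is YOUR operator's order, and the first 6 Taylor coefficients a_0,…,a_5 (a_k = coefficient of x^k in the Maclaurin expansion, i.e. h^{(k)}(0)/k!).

L = (32 - 32·x - 1536·x^2 - 512·x^3)·Dx + (-33 + 1504·x^2 - 256·x^4)·Dx^2 + (1 + 32·x + 32·x^2 + 512·x^3 + 256·x^4)·Dx^3  (order 3).
h: a_k = 3, 19, 3/2, -509/6, 1/8, 32769/40, …
ICs: h(0) = 3, h′(0) = 19, h′′(0) = 3.

f: a_k = 0, 16, 0, -256/3, 0, 4096/5, …
g: a_k = 3, 3, 3/2, 1/2, 1/8, 1/40, …
L₀ := lclm(L_f,L_g); ord L₀ ≤ 2+1.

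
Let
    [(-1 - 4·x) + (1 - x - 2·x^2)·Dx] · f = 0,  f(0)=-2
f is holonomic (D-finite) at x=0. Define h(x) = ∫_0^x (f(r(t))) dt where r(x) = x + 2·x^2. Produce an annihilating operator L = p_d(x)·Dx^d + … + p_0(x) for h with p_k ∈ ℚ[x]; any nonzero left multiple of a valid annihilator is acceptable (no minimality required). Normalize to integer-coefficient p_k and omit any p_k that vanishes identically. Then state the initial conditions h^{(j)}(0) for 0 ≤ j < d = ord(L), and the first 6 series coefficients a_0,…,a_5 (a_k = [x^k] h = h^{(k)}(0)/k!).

f: a_k = -2, -2, -6, -10, -22, -42, …
Substitute x→r, Dx→(1/r')Dx; clear ⇒ L₀.
Integrate: L := L₀·Dx.
L = (1 + 8·x + 24·x^2 + 32·x^3)·Dx + (-1 + x + 4·x^2 + 8·x^3 + 8·x^4)·Dx^2  (order 2).
h: a_k = 0, -2, -1, -10/3, -17/2, -106/5, …
ICs: h(0) = 0, h′(0) = -2.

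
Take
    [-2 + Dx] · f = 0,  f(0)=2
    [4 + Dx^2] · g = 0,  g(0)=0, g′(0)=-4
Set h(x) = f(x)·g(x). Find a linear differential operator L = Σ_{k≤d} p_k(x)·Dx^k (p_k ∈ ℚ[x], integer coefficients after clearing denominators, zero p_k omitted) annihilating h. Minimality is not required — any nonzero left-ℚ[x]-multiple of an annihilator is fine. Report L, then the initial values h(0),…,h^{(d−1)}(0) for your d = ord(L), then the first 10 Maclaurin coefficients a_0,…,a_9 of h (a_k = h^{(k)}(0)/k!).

f: a_k = 2, 4, 4, 8/3, 4/3, 8/15, 8/45, 16/315, 4/315, 8/2835, …
g: a_k = 0, -4, 0, 8/3, 0, -8/15, 0, 16/315, 0, -8/2835, …
f·g: L₀ = L_f ⊗_s L_g, ord ≤ 1·2.
L = 8 - 4·Dx + Dx^2  (order 2).
h: a_k = 0, -8, -16, -32/3, 0, 64/15, 128/45, 256/315, 0, -256/2835, …
ICs: h(0) = 0, h′(0) = -8.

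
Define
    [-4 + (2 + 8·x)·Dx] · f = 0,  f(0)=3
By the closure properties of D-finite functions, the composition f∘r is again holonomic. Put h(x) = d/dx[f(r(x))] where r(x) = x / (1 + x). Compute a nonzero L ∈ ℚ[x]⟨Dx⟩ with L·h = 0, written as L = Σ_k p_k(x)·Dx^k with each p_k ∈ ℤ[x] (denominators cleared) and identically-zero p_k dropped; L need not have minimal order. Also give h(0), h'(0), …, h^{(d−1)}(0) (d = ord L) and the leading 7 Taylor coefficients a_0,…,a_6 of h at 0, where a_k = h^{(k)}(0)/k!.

L = (-4 - 10·x) + (-1 - 6·x - 5·x^2)·Dx  (order 1).
h: a_k = 6, -24, 90, -360, 1530, -6768, 30702, …
ICs: h(0) = 6.

f: a_k = 3, 6, -6, 12, -30, 84, -252, …
f∘r: x↦r, Dx↦Dx/r' in L_f ⇒ L₀.
Differentiate: ansatz ord ≤ ord L₀ ⇒ L.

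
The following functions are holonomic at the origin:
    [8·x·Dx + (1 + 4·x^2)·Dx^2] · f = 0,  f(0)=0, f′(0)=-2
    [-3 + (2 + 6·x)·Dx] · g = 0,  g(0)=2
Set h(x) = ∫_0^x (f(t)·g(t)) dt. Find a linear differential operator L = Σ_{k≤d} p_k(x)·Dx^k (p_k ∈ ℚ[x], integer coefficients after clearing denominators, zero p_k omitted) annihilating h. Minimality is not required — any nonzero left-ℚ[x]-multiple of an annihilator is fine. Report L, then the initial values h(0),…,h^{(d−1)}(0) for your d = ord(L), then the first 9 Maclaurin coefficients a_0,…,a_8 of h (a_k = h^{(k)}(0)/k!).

f: a_k = 0, -2, 0, 8/3, 0, -32/5, 0, 128/7, 0, …
g: a_k = 2, 3, -9/4, 27/8, -405/64, 1701/128, -15309/512, 72171/1024, -2814669/16384, …
Product ⇒ symmetric product L₀, ord ≤ 2.
h=∫₀ˣh₀: take L = L₀·Dx.
L = (27 - 48·x - 36·x^2)·Dx + (-12 - 4·x + 144·x^2 + 144·x^3)·Dx^2 + (4 + 24·x + 52·x^2 + 96·x^3 + 144·x^4)·Dx^3  (order 3).
h: a_k = 0, 0, -2, -2, 59/24, 1/4, -983/960, -11769/2240, 841319/71680, …
ICs: h(0) = 0, h′(0) = 0, h′′(0) = -4.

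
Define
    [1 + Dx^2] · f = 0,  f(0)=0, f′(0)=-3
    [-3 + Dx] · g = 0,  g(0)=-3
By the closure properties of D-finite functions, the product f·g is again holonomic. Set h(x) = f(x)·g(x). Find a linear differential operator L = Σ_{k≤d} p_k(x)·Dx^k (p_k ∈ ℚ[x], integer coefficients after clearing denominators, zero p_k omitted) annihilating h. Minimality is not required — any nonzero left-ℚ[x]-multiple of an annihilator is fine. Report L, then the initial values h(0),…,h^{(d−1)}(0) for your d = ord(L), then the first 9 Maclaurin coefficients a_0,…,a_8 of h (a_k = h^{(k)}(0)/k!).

L = 10 - 6·Dx + Dx^2  (order 2).
h: a_k = 0, 9, 27, 39, 36, 237/10, 117/10, 307/70, 6/5, …
ICs: h(0) = 0, h′(0) = 9.

f: a_k = 0, -3, 0, 1/2, 0, -1/40, 0, 1/1680, 0, …
g: a_k = -3, -9, -27/2, -27/2, -81/8, -243/40, -243/80, -729/560, -2187/4480, …
f·g: L₀ = L_f ⊗_s L_g, ord ≤ 2·1.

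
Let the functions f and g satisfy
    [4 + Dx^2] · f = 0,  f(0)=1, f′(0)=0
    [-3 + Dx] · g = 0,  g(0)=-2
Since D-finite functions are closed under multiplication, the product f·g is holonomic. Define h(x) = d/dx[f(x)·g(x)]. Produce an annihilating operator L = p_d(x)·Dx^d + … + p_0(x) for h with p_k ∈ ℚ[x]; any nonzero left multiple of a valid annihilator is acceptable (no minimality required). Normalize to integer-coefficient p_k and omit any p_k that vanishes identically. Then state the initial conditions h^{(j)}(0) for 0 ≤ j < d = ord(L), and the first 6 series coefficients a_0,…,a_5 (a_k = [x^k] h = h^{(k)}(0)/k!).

f: a_k = 1, 0, -2, 0, 2/3, 0, …
g: a_k = -2, -6, -9, -9, -27/4, -81/20, …
f·g: L₀ = L_f ⊗_s L_g, ord ≤ 2·1.
h=h₀': d/dx-closure on L₀ ⇒ L.
L = 13 - 6·Dx + Dx^2  (order 2).
h: a_k = -6, -10, 9, 119/3, 199/4, 407/12, …
ICs: h(0) = -6, h′(0) = -10.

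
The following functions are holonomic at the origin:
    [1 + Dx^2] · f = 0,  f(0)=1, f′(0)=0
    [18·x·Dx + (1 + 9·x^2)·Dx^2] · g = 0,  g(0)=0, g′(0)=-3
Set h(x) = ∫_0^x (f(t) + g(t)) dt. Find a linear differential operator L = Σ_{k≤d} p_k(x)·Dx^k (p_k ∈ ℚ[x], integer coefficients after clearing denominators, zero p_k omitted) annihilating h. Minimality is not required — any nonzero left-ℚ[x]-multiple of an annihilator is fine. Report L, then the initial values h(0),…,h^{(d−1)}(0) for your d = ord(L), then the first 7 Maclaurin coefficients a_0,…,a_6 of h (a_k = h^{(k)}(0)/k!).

L = (-1926·x + 17820·x^3 + 1458·x^5)·Dx^2 + (-17 + 351·x^2 + 4617·x^4 + 729·x^6)·Dx^3 + (-1926·x + 17820·x^3 + 1458·x^5)·Dx^4 + (-17 + 351·x^2 + 4617·x^4 + 729·x^6)·Dx^5  (order 5).
h: a_k = 0, 1, -3/2, -1/6, 9/4, 1/120, -81/10, …
ICs: h(0) = 0, h′(0) = 1, h′′(0) = -3, h′′′(0) = -1, h′′′′(0) = 54.

f: a_k = 1, 0, -1/2, 0, 1/24, 0, -1/720, …
g: a_k = 0, -3, 0, 9, 0, -243/5, 0, …
Weyl lclm of L_f,L_g ⇒ L₀ (ord ≤ 4).
h=∫₀ˣh₀: take L = L₀·Dx.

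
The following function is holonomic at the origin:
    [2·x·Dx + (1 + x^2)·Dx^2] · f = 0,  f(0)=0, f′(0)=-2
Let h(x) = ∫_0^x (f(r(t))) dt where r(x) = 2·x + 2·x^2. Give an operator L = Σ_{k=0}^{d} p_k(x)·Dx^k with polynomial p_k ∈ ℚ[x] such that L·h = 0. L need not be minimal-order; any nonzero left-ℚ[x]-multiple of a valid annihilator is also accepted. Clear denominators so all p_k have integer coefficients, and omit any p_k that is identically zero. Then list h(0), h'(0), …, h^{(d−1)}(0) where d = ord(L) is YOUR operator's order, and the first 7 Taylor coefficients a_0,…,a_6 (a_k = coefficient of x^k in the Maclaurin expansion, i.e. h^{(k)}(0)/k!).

f: a_k = 0, -2, 0, 2/3, 0, -2/5, 0, …
f∘r: x↦r, Dx↦Dx/r' in L_f ⇒ L₀.
h=∫h₀ ⇒ L = L₀·Dx.
L = (-2 + 8·x + 32·x^2 + 48·x^3 + 24·x^4)·Dx^2 + (1 + 2·x + 4·x^2 + 16·x^3 + 20·x^4 + 8·x^5)·Dx^3  (order 3).
h: a_k = 0, 0, -2, -4/3, 4/3, 16/5, 8/15, …
ICs: h(0) = 0, h′(0) = 0, h′′(0) = -4.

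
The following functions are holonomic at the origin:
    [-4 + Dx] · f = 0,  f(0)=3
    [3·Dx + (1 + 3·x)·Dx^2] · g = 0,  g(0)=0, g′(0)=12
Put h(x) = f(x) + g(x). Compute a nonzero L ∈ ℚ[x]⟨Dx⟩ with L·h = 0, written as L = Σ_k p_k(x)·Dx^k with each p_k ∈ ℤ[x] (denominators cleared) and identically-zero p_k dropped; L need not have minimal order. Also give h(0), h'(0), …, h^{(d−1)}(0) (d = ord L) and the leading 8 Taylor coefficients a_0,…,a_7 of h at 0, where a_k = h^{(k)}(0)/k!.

f: a_k = 3, 12, 24, 32, 32, 128/5, 256/15, 1024/105, …
g: a_k = 0, 12, -18, 36, -81, 972/5, -486, 8748/7, …
L₀ := lclm(L_f,L_g); ord L₀ ≤ 1+2.
L = (-120 - 144·x)·Dx + (2 - 96·x - 144·x^2)·Dx^2 + (7 + 33·x + 36·x^2)·Dx^3  (order 3).
h: a_k = 3, 24, 6, 68, -49, 220, -7034/15, 18892/15, …
ICs: h(0) = 3, h′(0) = 24, h′′(0) = 12.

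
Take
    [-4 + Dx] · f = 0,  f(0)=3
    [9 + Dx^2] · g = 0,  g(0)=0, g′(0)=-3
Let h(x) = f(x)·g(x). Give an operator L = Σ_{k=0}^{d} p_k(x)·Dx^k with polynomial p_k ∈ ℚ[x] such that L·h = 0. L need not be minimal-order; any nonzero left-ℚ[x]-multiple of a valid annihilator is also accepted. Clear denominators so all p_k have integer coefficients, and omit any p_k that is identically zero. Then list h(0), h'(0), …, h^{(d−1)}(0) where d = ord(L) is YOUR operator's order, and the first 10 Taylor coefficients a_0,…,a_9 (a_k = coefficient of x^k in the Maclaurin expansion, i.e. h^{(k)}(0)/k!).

f: a_k = 3, 12, 24, 32, 32, 128/5, 256/15, 1024/105, 512/105, 2048/945, …
g: a_k = 0, -3, 0, 9/2, 0, -81/40, 0, 243/560, 0, -243/4480, …
L₀ := L_f ⊗_s L_g (sym. prod.), ord ≤ 2.
L = 25 - 8·Dx + Dx^2  (order 2).
h: a_k = 0, -9, -36, -117/2, -42, 237/40, 429/10, 25481/560, 527/20, 34151/4480, …
ICs: h(0) = 0, h′(0) = -9.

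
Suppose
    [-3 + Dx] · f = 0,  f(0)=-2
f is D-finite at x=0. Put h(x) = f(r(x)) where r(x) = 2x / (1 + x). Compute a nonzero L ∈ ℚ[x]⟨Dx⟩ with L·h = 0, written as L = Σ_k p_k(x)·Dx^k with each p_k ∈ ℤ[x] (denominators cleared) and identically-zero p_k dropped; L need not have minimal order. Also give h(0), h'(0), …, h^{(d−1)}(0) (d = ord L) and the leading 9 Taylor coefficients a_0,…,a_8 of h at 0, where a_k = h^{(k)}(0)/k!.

L = -6 + (1 + 2·x + x^2)·Dx  (order 1).
h: a_k = -2, -12, -24, -12, 12, 12/5, -48/5, 228/35, 24/35, …
ICs: h(0) = -2.

f: a_k = -2, -6, -9, -9, -27/4, -81/20, -81/40, -243/280, -729/2240, …
f∘r: x↦r, Dx↦Dx/r' in L_f ⇒ L₀.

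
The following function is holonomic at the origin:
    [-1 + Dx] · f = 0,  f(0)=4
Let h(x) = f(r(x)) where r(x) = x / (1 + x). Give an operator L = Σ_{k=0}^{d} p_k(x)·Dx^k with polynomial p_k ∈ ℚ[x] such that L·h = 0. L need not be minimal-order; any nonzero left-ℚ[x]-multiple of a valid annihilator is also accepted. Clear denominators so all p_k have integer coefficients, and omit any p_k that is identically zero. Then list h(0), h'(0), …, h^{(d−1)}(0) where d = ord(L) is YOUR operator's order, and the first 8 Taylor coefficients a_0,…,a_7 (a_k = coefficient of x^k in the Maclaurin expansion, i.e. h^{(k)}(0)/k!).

L = -1 + (1 + 2·x + x^2)·Dx  (order 1).
h: a_k = 4, 4, -2, 2/3, 1/6, -19/30, 151/180, -1091/1260, …
ICs: h(0) = 4.

f: a_k = 4, 4, 2, 2/3, 1/6, 1/30, 1/180, 1/1260, …
L₀ from L_f via x↦r, Dx↦r'^{-1}Dx.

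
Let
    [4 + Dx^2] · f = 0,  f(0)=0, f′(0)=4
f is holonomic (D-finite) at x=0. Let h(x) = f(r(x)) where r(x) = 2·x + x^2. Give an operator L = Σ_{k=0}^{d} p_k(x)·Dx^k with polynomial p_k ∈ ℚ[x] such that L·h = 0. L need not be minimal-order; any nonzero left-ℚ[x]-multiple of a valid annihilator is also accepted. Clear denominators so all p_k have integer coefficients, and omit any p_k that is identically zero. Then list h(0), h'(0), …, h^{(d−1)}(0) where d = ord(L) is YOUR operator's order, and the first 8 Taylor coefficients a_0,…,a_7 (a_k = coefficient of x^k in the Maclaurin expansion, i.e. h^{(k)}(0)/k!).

L = (16 + 48·x + 48·x^2 + 16·x^3) - Dx + (1 + x)·Dx^2  (order 2).
h: a_k = 0, 8, 4, -64/3, -32, 16/15, 40, 11392/315, …
ICs: h(0) = 0, h′(0) = 8.

f: a_k = 0, 4, 0, -8/3, 0, 8/15, 0, -16/315, …
f∘r: x↦r, Dx↦Dx/r' in L_f ⇒ L₀.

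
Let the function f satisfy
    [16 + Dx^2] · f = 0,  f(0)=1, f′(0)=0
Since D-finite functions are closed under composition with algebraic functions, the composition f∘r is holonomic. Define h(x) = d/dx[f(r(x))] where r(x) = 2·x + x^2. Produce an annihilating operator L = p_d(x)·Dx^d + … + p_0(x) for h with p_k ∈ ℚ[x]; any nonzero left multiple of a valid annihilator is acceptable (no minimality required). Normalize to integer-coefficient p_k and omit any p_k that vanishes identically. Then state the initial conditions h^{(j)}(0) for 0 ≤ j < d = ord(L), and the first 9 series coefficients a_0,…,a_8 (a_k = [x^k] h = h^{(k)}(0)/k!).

L = (67 + 256·x + 384·x^2 + 256·x^3 + 64·x^4) + (-3 - 3·x)·Dx + (1 + 2·x + x^2)·Dx^2  (order 2).
h: a_k = 0, -64, -96, 1952/3, 5120/3, -9728/15, -105728/15, -2365184/315, 237568/35, …
ICs: h(0) = 0, h′(0) = -64.

f: a_k = 1, 0, -8, 0, 32/3, 0, -256/45, 0, 512/315, …
L₀ from L_f via x↦r, Dx↦r'^{-1}Dx.
Differentiate: ansatz ord ≤ ord L₀ ⇒ L.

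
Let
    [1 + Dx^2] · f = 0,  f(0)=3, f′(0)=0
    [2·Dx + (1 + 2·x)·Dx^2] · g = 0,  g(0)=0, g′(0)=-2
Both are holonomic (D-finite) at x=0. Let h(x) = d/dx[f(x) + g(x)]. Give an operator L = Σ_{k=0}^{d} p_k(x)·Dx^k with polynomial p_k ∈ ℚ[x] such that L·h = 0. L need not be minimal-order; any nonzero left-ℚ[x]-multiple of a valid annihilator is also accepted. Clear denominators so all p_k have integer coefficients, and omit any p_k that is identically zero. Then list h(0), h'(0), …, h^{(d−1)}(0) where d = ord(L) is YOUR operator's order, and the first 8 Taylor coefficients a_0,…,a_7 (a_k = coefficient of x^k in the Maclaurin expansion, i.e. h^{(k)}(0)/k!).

L = (50 + 8·x + 8·x^2) + (9 + 22·x + 12·x^2 + 8·x^3)·Dx + (50 + 8·x + 8·x^2)·Dx^2 + (9 + 22·x + 12·x^2 + 8·x^3)·Dx^3  (order 3).
h: a_k = -2, 1, -8, 33/2, -32, 2559/40, -128, 430081/1680, …
ICs: h(0) = -2, h′(0) = 1, h′′(0) = -16.

f: a_k = 3, 0, -3/2, 0, 1/8, 0, -1/240, 0, …
g: a_k = 0, -2, 2, -8/3, 4, -32/5, 32/3, -128/7, …
h₀=f+g: left-lcm gives L₀, ord ≤ 4.
h₀' ⇒ L via d/dx closure of L₀.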